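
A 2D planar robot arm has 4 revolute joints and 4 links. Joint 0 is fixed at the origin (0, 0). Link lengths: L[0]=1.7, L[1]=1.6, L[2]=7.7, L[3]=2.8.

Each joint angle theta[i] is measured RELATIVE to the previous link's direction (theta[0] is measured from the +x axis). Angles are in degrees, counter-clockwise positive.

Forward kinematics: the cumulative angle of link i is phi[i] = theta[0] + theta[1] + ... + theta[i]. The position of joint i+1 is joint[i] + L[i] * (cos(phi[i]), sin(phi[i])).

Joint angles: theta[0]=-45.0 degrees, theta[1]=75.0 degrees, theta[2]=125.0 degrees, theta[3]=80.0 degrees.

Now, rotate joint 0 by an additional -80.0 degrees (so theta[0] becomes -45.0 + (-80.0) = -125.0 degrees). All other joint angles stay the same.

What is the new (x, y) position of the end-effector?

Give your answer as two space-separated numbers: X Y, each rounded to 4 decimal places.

Answer: -0.4914 6.0027

Derivation:
joint[0] = (0.0000, 0.0000)  (base)
link 0: phi[0] = -125 = -125 deg
  cos(-125 deg) = -0.5736, sin(-125 deg) = -0.8192
  joint[1] = (0.0000, 0.0000) + 1.7 * (-0.5736, -0.8192) = (0.0000 + -0.9751, 0.0000 + -1.3926) = (-0.9751, -1.3926)
link 1: phi[1] = -125 + 75 = -50 deg
  cos(-50 deg) = 0.6428, sin(-50 deg) = -0.7660
  joint[2] = (-0.9751, -1.3926) + 1.6 * (0.6428, -0.7660) = (-0.9751 + 1.0285, -1.3926 + -1.2257) = (0.0534, -2.6182)
link 2: phi[2] = -125 + 75 + 125 = 75 deg
  cos(75 deg) = 0.2588, sin(75 deg) = 0.9659
  joint[3] = (0.0534, -2.6182) + 7.7 * (0.2588, 0.9659) = (0.0534 + 1.9929, -2.6182 + 7.4376) = (2.0463, 4.8194)
link 3: phi[3] = -125 + 75 + 125 + 80 = 155 deg
  cos(155 deg) = -0.9063, sin(155 deg) = 0.4226
  joint[4] = (2.0463, 4.8194) + 2.8 * (-0.9063, 0.4226) = (2.0463 + -2.5377, 4.8194 + 1.1833) = (-0.4914, 6.0027)
End effector: (-0.4914, 6.0027)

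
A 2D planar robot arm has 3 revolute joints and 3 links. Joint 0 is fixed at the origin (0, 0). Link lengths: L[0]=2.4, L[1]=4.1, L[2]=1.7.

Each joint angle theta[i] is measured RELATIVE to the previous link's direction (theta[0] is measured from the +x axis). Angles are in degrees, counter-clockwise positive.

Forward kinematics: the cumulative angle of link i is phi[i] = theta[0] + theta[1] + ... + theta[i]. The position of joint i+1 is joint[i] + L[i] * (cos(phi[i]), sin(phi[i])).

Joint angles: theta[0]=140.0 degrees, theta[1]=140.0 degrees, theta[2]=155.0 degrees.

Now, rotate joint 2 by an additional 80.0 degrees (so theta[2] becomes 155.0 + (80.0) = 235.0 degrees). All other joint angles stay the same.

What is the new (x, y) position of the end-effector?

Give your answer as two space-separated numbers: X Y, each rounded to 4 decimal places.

joint[0] = (0.0000, 0.0000)  (base)
link 0: phi[0] = 140 = 140 deg
  cos(140 deg) = -0.7660, sin(140 deg) = 0.6428
  joint[1] = (0.0000, 0.0000) + 2.4 * (-0.7660, 0.6428) = (0.0000 + -1.8385, 0.0000 + 1.5427) = (-1.8385, 1.5427)
link 1: phi[1] = 140 + 140 = 280 deg
  cos(280 deg) = 0.1736, sin(280 deg) = -0.9848
  joint[2] = (-1.8385, 1.5427) + 4.1 * (0.1736, -0.9848) = (-1.8385 + 0.7120, 1.5427 + -4.0377) = (-1.1265, -2.4950)
link 2: phi[2] = 140 + 140 + 235 = 515 deg
  cos(515 deg) = -0.9063, sin(515 deg) = 0.4226
  joint[3] = (-1.1265, -2.4950) + 1.7 * (-0.9063, 0.4226) = (-1.1265 + -1.5407, -2.4950 + 0.7185) = (-2.6673, -1.7766)
End effector: (-2.6673, -1.7766)

Answer: -2.6673 -1.7766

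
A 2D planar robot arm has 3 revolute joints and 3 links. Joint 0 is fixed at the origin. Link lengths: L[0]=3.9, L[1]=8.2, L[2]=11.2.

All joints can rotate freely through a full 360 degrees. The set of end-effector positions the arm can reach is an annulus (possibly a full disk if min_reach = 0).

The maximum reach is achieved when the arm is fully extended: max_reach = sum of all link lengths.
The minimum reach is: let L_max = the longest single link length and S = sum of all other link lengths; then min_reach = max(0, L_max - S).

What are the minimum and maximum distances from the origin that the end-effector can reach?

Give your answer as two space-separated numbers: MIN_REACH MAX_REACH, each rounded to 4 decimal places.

Answer: 0.0000 23.3000

Derivation:
Link lengths: [3.9, 8.2, 11.2]
max_reach = 3.9 + 8.2 + 11.2 = 23.3
L_max = max([3.9, 8.2, 11.2]) = 11.2
S (sum of others) = 23.3 - 11.2 = 12.1
min_reach = max(0, 11.2 - 12.1) = max(0, -0.9) = 0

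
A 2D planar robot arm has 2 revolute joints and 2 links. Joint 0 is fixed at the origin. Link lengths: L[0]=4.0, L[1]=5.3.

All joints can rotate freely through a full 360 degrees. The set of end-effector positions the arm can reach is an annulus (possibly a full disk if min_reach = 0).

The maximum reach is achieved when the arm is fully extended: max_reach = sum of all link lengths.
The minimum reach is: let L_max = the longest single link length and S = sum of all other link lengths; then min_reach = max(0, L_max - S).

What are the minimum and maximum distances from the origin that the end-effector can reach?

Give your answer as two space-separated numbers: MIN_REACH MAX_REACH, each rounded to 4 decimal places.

Link lengths: [4.0, 5.3]
max_reach = 4 + 5.3 = 9.3
L_max = max([4.0, 5.3]) = 5.3
S (sum of others) = 9.3 - 5.3 = 4
min_reach = max(0, 5.3 - 4) = max(0, 1.3) = 1.3

Answer: 1.3000 9.3000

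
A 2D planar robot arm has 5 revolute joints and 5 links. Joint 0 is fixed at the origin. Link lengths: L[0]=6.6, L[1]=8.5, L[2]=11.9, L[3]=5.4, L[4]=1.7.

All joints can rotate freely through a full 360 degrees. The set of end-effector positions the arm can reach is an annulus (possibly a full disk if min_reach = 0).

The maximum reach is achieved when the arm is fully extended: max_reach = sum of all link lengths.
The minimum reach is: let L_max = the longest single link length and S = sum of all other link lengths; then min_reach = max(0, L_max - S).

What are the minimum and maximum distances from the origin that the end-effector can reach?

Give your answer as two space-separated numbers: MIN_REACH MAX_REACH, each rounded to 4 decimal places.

Link lengths: [6.6, 8.5, 11.9, 5.4, 1.7]
max_reach = 6.6 + 8.5 + 11.9 + 5.4 + 1.7 = 34.1
L_max = max([6.6, 8.5, 11.9, 5.4, 1.7]) = 11.9
S (sum of others) = 34.1 - 11.9 = 22.2
min_reach = max(0, 11.9 - 22.2) = max(0, -10.3) = 0

Answer: 0.0000 34.1000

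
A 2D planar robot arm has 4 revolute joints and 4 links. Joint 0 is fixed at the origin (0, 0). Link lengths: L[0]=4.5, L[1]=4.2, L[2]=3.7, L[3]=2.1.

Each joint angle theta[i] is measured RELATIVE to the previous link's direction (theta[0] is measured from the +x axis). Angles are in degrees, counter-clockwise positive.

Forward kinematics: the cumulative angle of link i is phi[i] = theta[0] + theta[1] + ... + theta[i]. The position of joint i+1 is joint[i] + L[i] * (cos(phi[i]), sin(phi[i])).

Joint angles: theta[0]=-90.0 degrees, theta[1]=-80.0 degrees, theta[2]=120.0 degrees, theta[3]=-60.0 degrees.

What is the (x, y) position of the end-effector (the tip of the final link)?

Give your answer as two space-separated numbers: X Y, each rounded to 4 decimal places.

joint[0] = (0.0000, 0.0000)  (base)
link 0: phi[0] = -90 = -90 deg
  cos(-90 deg) = 0.0000, sin(-90 deg) = -1.0000
  joint[1] = (0.0000, 0.0000) + 4.5 * (0.0000, -1.0000) = (0.0000 + 0.0000, 0.0000 + -4.5000) = (0.0000, -4.5000)
link 1: phi[1] = -90 + -80 = -170 deg
  cos(-170 deg) = -0.9848, sin(-170 deg) = -0.1736
  joint[2] = (0.0000, -4.5000) + 4.2 * (-0.9848, -0.1736) = (0.0000 + -4.1362, -4.5000 + -0.7293) = (-4.1362, -5.2293)
link 2: phi[2] = -90 + -80 + 120 = -50 deg
  cos(-50 deg) = 0.6428, sin(-50 deg) = -0.7660
  joint[3] = (-4.1362, -5.2293) + 3.7 * (0.6428, -0.7660) = (-4.1362 + 2.3783, -5.2293 + -2.8344) = (-1.7579, -8.0637)
link 3: phi[3] = -90 + -80 + 120 + -60 = -110 deg
  cos(-110 deg) = -0.3420, sin(-110 deg) = -0.9397
  joint[4] = (-1.7579, -8.0637) + 2.1 * (-0.3420, -0.9397) = (-1.7579 + -0.7182, -8.0637 + -1.9734) = (-2.4761, -10.0370)
End effector: (-2.4761, -10.0370)

Answer: -2.4761 -10.0370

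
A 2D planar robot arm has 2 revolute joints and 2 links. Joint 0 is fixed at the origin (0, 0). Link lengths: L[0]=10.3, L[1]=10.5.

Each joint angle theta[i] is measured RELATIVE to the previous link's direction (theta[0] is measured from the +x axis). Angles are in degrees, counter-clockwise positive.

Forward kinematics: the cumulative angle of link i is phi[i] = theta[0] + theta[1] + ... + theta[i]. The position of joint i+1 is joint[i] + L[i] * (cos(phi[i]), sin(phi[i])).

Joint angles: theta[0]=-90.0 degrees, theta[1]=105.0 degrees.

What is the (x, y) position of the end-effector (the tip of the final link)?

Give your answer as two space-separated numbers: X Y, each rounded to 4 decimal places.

Answer: 10.1422 -7.5824

Derivation:
joint[0] = (0.0000, 0.0000)  (base)
link 0: phi[0] = -90 = -90 deg
  cos(-90 deg) = 0.0000, sin(-90 deg) = -1.0000
  joint[1] = (0.0000, 0.0000) + 10.3 * (0.0000, -1.0000) = (0.0000 + 0.0000, 0.0000 + -10.3000) = (0.0000, -10.3000)
link 1: phi[1] = -90 + 105 = 15 deg
  cos(15 deg) = 0.9659, sin(15 deg) = 0.2588
  joint[2] = (0.0000, -10.3000) + 10.5 * (0.9659, 0.2588) = (0.0000 + 10.1422, -10.3000 + 2.7176) = (10.1422, -7.5824)
End effector: (10.1422, -7.5824)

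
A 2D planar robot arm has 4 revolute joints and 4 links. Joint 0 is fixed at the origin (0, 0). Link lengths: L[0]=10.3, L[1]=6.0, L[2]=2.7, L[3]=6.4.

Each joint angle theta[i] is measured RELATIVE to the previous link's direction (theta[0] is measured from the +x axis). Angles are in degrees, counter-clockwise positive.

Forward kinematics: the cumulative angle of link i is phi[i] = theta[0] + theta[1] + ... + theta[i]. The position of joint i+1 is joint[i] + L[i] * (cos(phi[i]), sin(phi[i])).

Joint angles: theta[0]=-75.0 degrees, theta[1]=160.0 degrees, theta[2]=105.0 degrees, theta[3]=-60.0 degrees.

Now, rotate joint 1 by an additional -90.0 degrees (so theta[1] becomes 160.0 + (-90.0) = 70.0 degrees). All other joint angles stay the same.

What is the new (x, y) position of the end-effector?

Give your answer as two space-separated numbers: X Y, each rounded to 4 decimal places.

Answer: 13.0768 -3.6991

Derivation:
joint[0] = (0.0000, 0.0000)  (base)
link 0: phi[0] = -75 = -75 deg
  cos(-75 deg) = 0.2588, sin(-75 deg) = -0.9659
  joint[1] = (0.0000, 0.0000) + 10.3 * (0.2588, -0.9659) = (0.0000 + 2.6658, 0.0000 + -9.9490) = (2.6658, -9.9490)
link 1: phi[1] = -75 + 70 = -5 deg
  cos(-5 deg) = 0.9962, sin(-5 deg) = -0.0872
  joint[2] = (2.6658, -9.9490) + 6 * (0.9962, -0.0872) = (2.6658 + 5.9772, -9.9490 + -0.5229) = (8.6430, -10.4720)
link 2: phi[2] = -75 + 70 + 105 = 100 deg
  cos(100 deg) = -0.1736, sin(100 deg) = 0.9848
  joint[3] = (8.6430, -10.4720) + 2.7 * (-0.1736, 0.9848) = (8.6430 + -0.4689, -10.4720 + 2.6590) = (8.1742, -7.8130)
link 3: phi[3] = -75 + 70 + 105 + -60 = 40 deg
  cos(40 deg) = 0.7660, sin(40 deg) = 0.6428
  joint[4] = (8.1742, -7.8130) + 6.4 * (0.7660, 0.6428) = (8.1742 + 4.9027, -7.8130 + 4.1138) = (13.0768, -3.6991)
End effector: (13.0768, -3.6991)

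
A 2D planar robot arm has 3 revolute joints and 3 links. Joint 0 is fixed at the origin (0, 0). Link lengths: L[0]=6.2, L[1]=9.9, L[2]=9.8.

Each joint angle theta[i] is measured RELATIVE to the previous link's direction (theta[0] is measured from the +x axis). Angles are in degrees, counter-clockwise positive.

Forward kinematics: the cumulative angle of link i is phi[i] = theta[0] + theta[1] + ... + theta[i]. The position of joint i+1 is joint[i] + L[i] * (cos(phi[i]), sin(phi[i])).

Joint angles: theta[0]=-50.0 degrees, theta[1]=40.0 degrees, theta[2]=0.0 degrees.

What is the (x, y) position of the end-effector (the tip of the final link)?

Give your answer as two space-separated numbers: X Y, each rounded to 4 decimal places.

Answer: 23.3860 -8.1703

Derivation:
joint[0] = (0.0000, 0.0000)  (base)
link 0: phi[0] = -50 = -50 deg
  cos(-50 deg) = 0.6428, sin(-50 deg) = -0.7660
  joint[1] = (0.0000, 0.0000) + 6.2 * (0.6428, -0.7660) = (0.0000 + 3.9853, 0.0000 + -4.7495) = (3.9853, -4.7495)
link 1: phi[1] = -50 + 40 = -10 deg
  cos(-10 deg) = 0.9848, sin(-10 deg) = -0.1736
  joint[2] = (3.9853, -4.7495) + 9.9 * (0.9848, -0.1736) = (3.9853 + 9.7496, -4.7495 + -1.7191) = (13.7349, -6.4686)
link 2: phi[2] = -50 + 40 + 0 = -10 deg
  cos(-10 deg) = 0.9848, sin(-10 deg) = -0.1736
  joint[3] = (13.7349, -6.4686) + 9.8 * (0.9848, -0.1736) = (13.7349 + 9.6511, -6.4686 + -1.7018) = (23.3860, -8.1703)
End effector: (23.3860, -8.1703)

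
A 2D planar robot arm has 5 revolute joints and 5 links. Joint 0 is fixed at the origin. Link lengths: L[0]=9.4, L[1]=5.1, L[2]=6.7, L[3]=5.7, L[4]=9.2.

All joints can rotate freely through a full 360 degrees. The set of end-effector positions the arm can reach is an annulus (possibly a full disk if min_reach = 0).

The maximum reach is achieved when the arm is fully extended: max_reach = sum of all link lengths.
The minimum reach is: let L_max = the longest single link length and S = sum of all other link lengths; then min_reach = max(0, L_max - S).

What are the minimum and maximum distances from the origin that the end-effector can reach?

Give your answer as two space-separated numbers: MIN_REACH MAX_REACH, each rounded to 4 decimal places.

Link lengths: [9.4, 5.1, 6.7, 5.7, 9.2]
max_reach = 9.4 + 5.1 + 6.7 + 5.7 + 9.2 = 36.1
L_max = max([9.4, 5.1, 6.7, 5.7, 9.2]) = 9.4
S (sum of others) = 36.1 - 9.4 = 26.7
min_reach = max(0, 9.4 - 26.7) = max(0, -17.3) = 0

Answer: 0.0000 36.1000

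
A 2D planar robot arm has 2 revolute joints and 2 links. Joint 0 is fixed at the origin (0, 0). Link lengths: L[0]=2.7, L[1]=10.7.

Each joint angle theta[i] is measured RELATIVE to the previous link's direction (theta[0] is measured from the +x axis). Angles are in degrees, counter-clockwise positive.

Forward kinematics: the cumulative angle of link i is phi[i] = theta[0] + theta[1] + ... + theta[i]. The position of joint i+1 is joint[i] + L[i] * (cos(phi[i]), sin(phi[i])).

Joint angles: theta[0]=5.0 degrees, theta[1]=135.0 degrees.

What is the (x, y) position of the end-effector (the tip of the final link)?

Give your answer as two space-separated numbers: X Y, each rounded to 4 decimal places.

Answer: -5.5069 7.1131

Derivation:
joint[0] = (0.0000, 0.0000)  (base)
link 0: phi[0] = 5 = 5 deg
  cos(5 deg) = 0.9962, sin(5 deg) = 0.0872
  joint[1] = (0.0000, 0.0000) + 2.7 * (0.9962, 0.0872) = (0.0000 + 2.6897, 0.0000 + 0.2353) = (2.6897, 0.2353)
link 1: phi[1] = 5 + 135 = 140 deg
  cos(140 deg) = -0.7660, sin(140 deg) = 0.6428
  joint[2] = (2.6897, 0.2353) + 10.7 * (-0.7660, 0.6428) = (2.6897 + -8.1967, 0.2353 + 6.8778) = (-5.5069, 7.1131)
End effector: (-5.5069, 7.1131)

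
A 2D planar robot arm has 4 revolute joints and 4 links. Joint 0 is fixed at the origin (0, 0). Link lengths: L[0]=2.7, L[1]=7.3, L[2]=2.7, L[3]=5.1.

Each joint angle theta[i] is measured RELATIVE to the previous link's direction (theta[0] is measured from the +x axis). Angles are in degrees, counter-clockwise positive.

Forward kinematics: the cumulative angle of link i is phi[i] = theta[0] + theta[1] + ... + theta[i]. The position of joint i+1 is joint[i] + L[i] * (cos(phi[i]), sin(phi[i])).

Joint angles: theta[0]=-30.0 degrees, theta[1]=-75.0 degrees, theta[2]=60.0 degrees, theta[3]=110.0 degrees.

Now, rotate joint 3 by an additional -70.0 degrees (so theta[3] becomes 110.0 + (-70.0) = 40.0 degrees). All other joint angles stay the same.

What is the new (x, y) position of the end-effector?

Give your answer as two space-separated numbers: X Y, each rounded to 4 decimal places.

Answer: 7.4387 -10.7549

Derivation:
joint[0] = (0.0000, 0.0000)  (base)
link 0: phi[0] = -30 = -30 deg
  cos(-30 deg) = 0.8660, sin(-30 deg) = -0.5000
  joint[1] = (0.0000, 0.0000) + 2.7 * (0.8660, -0.5000) = (0.0000 + 2.3383, 0.0000 + -1.3500) = (2.3383, -1.3500)
link 1: phi[1] = -30 + -75 = -105 deg
  cos(-105 deg) = -0.2588, sin(-105 deg) = -0.9659
  joint[2] = (2.3383, -1.3500) + 7.3 * (-0.2588, -0.9659) = (2.3383 + -1.8894, -1.3500 + -7.0513) = (0.4489, -8.4013)
link 2: phi[2] = -30 + -75 + 60 = -45 deg
  cos(-45 deg) = 0.7071, sin(-45 deg) = -0.7071
  joint[3] = (0.4489, -8.4013) + 2.7 * (0.7071, -0.7071) = (0.4489 + 1.9092, -8.4013 + -1.9092) = (2.3581, -10.3104)
link 3: phi[3] = -30 + -75 + 60 + 40 = -5 deg
  cos(-5 deg) = 0.9962, sin(-5 deg) = -0.0872
  joint[4] = (2.3581, -10.3104) + 5.1 * (0.9962, -0.0872) = (2.3581 + 5.0806, -10.3104 + -0.4445) = (7.4387, -10.7549)
End effector: (7.4387, -10.7549)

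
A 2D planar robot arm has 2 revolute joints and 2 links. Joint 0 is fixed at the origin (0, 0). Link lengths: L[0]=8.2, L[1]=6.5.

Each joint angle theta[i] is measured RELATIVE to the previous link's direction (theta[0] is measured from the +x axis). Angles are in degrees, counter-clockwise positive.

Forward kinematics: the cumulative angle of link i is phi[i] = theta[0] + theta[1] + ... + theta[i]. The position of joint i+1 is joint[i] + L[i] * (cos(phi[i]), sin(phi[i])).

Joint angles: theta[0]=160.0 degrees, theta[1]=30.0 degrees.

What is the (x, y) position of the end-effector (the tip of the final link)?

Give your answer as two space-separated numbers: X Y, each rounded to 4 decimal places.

joint[0] = (0.0000, 0.0000)  (base)
link 0: phi[0] = 160 = 160 deg
  cos(160 deg) = -0.9397, sin(160 deg) = 0.3420
  joint[1] = (0.0000, 0.0000) + 8.2 * (-0.9397, 0.3420) = (0.0000 + -7.7055, 0.0000 + 2.8046) = (-7.7055, 2.8046)
link 1: phi[1] = 160 + 30 = 190 deg
  cos(190 deg) = -0.9848, sin(190 deg) = -0.1736
  joint[2] = (-7.7055, 2.8046) + 6.5 * (-0.9848, -0.1736) = (-7.7055 + -6.4013, 2.8046 + -1.1287) = (-14.1067, 1.6759)
End effector: (-14.1067, 1.6759)

Answer: -14.1067 1.6759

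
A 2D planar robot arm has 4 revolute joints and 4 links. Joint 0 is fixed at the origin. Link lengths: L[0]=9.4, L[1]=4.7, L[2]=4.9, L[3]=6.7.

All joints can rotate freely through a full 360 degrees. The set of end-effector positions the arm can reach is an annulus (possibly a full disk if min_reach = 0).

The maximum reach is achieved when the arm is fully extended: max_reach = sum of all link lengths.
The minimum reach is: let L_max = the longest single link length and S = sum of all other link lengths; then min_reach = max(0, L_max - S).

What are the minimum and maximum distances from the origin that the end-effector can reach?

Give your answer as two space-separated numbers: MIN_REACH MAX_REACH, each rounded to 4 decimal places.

Link lengths: [9.4, 4.7, 4.9, 6.7]
max_reach = 9.4 + 4.7 + 4.9 + 6.7 = 25.7
L_max = max([9.4, 4.7, 4.9, 6.7]) = 9.4
S (sum of others) = 25.7 - 9.4 = 16.3
min_reach = max(0, 9.4 - 16.3) = max(0, -6.9) = 0

Answer: 0.0000 25.7000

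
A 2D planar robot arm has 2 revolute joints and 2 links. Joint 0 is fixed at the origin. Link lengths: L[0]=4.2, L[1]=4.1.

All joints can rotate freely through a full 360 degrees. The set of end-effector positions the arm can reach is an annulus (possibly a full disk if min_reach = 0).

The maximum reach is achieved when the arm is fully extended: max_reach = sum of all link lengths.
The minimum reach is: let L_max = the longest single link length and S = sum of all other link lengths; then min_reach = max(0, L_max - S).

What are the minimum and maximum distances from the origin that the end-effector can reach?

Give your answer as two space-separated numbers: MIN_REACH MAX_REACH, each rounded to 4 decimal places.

Link lengths: [4.2, 4.1]
max_reach = 4.2 + 4.1 = 8.3
L_max = max([4.2, 4.1]) = 4.2
S (sum of others) = 8.3 - 4.2 = 4.1
min_reach = max(0, 4.2 - 4.1) = max(0, 0.1) = 0.1

Answer: 0.1000 8.3000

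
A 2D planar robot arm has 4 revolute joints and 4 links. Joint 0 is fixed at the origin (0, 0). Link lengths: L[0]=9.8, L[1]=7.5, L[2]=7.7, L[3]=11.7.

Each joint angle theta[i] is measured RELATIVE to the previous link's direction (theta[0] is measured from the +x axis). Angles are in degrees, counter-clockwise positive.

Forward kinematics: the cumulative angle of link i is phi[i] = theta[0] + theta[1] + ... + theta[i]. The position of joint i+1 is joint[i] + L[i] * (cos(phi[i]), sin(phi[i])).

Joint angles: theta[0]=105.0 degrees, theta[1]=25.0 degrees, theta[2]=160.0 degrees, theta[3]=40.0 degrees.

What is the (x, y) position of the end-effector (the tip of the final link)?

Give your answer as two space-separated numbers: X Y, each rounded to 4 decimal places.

Answer: 5.4087 2.1258

Derivation:
joint[0] = (0.0000, 0.0000)  (base)
link 0: phi[0] = 105 = 105 deg
  cos(105 deg) = -0.2588, sin(105 deg) = 0.9659
  joint[1] = (0.0000, 0.0000) + 9.8 * (-0.2588, 0.9659) = (0.0000 + -2.5364, 0.0000 + 9.4661) = (-2.5364, 9.4661)
link 1: phi[1] = 105 + 25 = 130 deg
  cos(130 deg) = -0.6428, sin(130 deg) = 0.7660
  joint[2] = (-2.5364, 9.4661) + 7.5 * (-0.6428, 0.7660) = (-2.5364 + -4.8209, 9.4661 + 5.7453) = (-7.3573, 15.2114)
link 2: phi[2] = 105 + 25 + 160 = 290 deg
  cos(290 deg) = 0.3420, sin(290 deg) = -0.9397
  joint[3] = (-7.3573, 15.2114) + 7.7 * (0.3420, -0.9397) = (-7.3573 + 2.6336, 15.2114 + -7.2356) = (-4.7238, 7.9758)
link 3: phi[3] = 105 + 25 + 160 + 40 = 330 deg
  cos(330 deg) = 0.8660, sin(330 deg) = -0.5000
  joint[4] = (-4.7238, 7.9758) + 11.7 * (0.8660, -0.5000) = (-4.7238 + 10.1325, 7.9758 + -5.8500) = (5.4087, 2.1258)
End effector: (5.4087, 2.1258)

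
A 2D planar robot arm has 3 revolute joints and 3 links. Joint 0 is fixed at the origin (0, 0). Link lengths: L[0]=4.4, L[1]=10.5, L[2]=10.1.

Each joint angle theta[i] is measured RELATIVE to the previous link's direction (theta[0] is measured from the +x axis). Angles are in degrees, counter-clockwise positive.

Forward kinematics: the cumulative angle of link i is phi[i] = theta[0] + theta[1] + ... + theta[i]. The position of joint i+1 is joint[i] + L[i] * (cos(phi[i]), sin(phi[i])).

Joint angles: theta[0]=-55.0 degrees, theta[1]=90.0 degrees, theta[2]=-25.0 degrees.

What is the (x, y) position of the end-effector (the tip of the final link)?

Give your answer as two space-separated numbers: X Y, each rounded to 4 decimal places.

Answer: 21.0714 4.1721

Derivation:
joint[0] = (0.0000, 0.0000)  (base)
link 0: phi[0] = -55 = -55 deg
  cos(-55 deg) = 0.5736, sin(-55 deg) = -0.8192
  joint[1] = (0.0000, 0.0000) + 4.4 * (0.5736, -0.8192) = (0.0000 + 2.5237, 0.0000 + -3.6043) = (2.5237, -3.6043)
link 1: phi[1] = -55 + 90 = 35 deg
  cos(35 deg) = 0.8192, sin(35 deg) = 0.5736
  joint[2] = (2.5237, -3.6043) + 10.5 * (0.8192, 0.5736) = (2.5237 + 8.6011, -3.6043 + 6.0226) = (11.1248, 2.4183)
link 2: phi[2] = -55 + 90 + -25 = 10 deg
  cos(10 deg) = 0.9848, sin(10 deg) = 0.1736
  joint[3] = (11.1248, 2.4183) + 10.1 * (0.9848, 0.1736) = (11.1248 + 9.9466, 2.4183 + 1.7538) = (21.0714, 4.1721)
End effector: (21.0714, 4.1721)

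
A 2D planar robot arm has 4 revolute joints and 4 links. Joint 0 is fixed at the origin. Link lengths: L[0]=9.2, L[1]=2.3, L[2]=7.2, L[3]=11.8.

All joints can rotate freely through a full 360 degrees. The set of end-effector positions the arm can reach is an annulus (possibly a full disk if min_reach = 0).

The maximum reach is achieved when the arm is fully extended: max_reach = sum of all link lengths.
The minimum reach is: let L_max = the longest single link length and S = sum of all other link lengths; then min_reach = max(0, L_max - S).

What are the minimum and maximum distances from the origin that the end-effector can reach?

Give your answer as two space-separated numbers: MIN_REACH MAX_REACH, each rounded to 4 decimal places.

Answer: 0.0000 30.5000

Derivation:
Link lengths: [9.2, 2.3, 7.2, 11.8]
max_reach = 9.2 + 2.3 + 7.2 + 11.8 = 30.5
L_max = max([9.2, 2.3, 7.2, 11.8]) = 11.8
S (sum of others) = 30.5 - 11.8 = 18.7
min_reach = max(0, 11.8 - 18.7) = max(0, -6.9) = 0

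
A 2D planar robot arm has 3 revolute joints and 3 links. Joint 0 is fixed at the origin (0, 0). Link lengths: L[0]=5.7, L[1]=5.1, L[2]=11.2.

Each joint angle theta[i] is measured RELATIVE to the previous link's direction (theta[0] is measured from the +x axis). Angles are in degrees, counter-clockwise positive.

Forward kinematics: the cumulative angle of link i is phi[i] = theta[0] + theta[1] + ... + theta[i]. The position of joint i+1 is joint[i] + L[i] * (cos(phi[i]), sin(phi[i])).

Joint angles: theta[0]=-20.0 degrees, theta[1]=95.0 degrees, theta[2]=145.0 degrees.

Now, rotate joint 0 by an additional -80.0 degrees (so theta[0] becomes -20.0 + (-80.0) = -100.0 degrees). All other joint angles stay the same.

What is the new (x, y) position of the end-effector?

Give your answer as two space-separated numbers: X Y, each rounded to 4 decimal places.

joint[0] = (0.0000, 0.0000)  (base)
link 0: phi[0] = -100 = -100 deg
  cos(-100 deg) = -0.1736, sin(-100 deg) = -0.9848
  joint[1] = (0.0000, 0.0000) + 5.7 * (-0.1736, -0.9848) = (0.0000 + -0.9898, 0.0000 + -5.6134) = (-0.9898, -5.6134)
link 1: phi[1] = -100 + 95 = -5 deg
  cos(-5 deg) = 0.9962, sin(-5 deg) = -0.0872
  joint[2] = (-0.9898, -5.6134) + 5.1 * (0.9962, -0.0872) = (-0.9898 + 5.0806, -5.6134 + -0.4445) = (4.0908, -6.0579)
link 2: phi[2] = -100 + 95 + 145 = 140 deg
  cos(140 deg) = -0.7660, sin(140 deg) = 0.6428
  joint[3] = (4.0908, -6.0579) + 11.2 * (-0.7660, 0.6428) = (4.0908 + -8.5797, -6.0579 + 7.1992) = (-4.4889, 1.1413)
End effector: (-4.4889, 1.1413)

Answer: -4.4889 1.1413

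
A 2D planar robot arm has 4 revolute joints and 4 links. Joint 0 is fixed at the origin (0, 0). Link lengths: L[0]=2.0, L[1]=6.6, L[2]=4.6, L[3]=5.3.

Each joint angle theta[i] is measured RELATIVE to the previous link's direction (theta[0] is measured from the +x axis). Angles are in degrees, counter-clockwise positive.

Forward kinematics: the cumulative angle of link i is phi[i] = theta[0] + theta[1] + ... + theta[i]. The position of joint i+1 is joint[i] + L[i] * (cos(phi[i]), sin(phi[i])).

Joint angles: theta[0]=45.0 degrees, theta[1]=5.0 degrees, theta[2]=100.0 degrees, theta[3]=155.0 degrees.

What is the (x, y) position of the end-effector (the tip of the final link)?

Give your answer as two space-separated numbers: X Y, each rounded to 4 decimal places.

joint[0] = (0.0000, 0.0000)  (base)
link 0: phi[0] = 45 = 45 deg
  cos(45 deg) = 0.7071, sin(45 deg) = 0.7071
  joint[1] = (0.0000, 0.0000) + 2 * (0.7071, 0.7071) = (0.0000 + 1.4142, 0.0000 + 1.4142) = (1.4142, 1.4142)
link 1: phi[1] = 45 + 5 = 50 deg
  cos(50 deg) = 0.6428, sin(50 deg) = 0.7660
  joint[2] = (1.4142, 1.4142) + 6.6 * (0.6428, 0.7660) = (1.4142 + 4.2424, 1.4142 + 5.0559) = (5.6566, 6.4701)
link 2: phi[2] = 45 + 5 + 100 = 150 deg
  cos(150 deg) = -0.8660, sin(150 deg) = 0.5000
  joint[3] = (5.6566, 6.4701) + 4.6 * (-0.8660, 0.5000) = (5.6566 + -3.9837, 6.4701 + 2.3000) = (1.6729, 8.7701)
link 3: phi[3] = 45 + 5 + 100 + 155 = 305 deg
  cos(305 deg) = 0.5736, sin(305 deg) = -0.8192
  joint[4] = (1.6729, 8.7701) + 5.3 * (0.5736, -0.8192) = (1.6729 + 3.0400, 8.7701 + -4.3415) = (4.7129, 4.4286)
End effector: (4.7129, 4.4286)

Answer: 4.7129 4.4286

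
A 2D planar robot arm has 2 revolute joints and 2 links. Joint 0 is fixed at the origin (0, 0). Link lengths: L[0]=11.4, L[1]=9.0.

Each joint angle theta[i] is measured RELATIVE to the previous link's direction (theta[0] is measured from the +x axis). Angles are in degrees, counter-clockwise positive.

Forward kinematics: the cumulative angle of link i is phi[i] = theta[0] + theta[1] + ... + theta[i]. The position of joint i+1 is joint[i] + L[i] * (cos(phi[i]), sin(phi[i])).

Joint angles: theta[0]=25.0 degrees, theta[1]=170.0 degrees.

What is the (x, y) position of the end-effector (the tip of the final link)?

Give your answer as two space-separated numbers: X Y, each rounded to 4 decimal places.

Answer: 1.6386 2.4885

Derivation:
joint[0] = (0.0000, 0.0000)  (base)
link 0: phi[0] = 25 = 25 deg
  cos(25 deg) = 0.9063, sin(25 deg) = 0.4226
  joint[1] = (0.0000, 0.0000) + 11.4 * (0.9063, 0.4226) = (0.0000 + 10.3319, 0.0000 + 4.8178) = (10.3319, 4.8178)
link 1: phi[1] = 25 + 170 = 195 deg
  cos(195 deg) = -0.9659, sin(195 deg) = -0.2588
  joint[2] = (10.3319, 4.8178) + 9 * (-0.9659, -0.2588) = (10.3319 + -8.6933, 4.8178 + -2.3294) = (1.6386, 2.4885)
End effector: (1.6386, 2.4885)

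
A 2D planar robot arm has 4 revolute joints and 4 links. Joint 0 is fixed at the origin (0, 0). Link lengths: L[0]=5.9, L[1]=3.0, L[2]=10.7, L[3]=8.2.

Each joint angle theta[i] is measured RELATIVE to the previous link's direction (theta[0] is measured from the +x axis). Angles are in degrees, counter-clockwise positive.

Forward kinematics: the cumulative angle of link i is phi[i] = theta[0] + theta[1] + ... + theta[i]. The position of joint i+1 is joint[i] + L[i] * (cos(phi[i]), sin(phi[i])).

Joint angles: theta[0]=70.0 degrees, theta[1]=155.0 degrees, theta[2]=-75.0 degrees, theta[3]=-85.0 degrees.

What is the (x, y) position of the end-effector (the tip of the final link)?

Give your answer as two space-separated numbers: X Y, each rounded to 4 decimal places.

Answer: -5.9044 16.2046

Derivation:
joint[0] = (0.0000, 0.0000)  (base)
link 0: phi[0] = 70 = 70 deg
  cos(70 deg) = 0.3420, sin(70 deg) = 0.9397
  joint[1] = (0.0000, 0.0000) + 5.9 * (0.3420, 0.9397) = (0.0000 + 2.0179, 0.0000 + 5.5442) = (2.0179, 5.5442)
link 1: phi[1] = 70 + 155 = 225 deg
  cos(225 deg) = -0.7071, sin(225 deg) = -0.7071
  joint[2] = (2.0179, 5.5442) + 3 * (-0.7071, -0.7071) = (2.0179 + -2.1213, 5.5442 + -2.1213) = (-0.1034, 3.4229)
link 2: phi[2] = 70 + 155 + -75 = 150 deg
  cos(150 deg) = -0.8660, sin(150 deg) = 0.5000
  joint[3] = (-0.1034, 3.4229) + 10.7 * (-0.8660, 0.5000) = (-0.1034 + -9.2665, 3.4229 + 5.3500) = (-9.3699, 8.7729)
link 3: phi[3] = 70 + 155 + -75 + -85 = 65 deg
  cos(65 deg) = 0.4226, sin(65 deg) = 0.9063
  joint[4] = (-9.3699, 8.7729) + 8.2 * (0.4226, 0.9063) = (-9.3699 + 3.4655, 8.7729 + 7.4317) = (-5.9044, 16.2046)
End effector: (-5.9044, 16.2046)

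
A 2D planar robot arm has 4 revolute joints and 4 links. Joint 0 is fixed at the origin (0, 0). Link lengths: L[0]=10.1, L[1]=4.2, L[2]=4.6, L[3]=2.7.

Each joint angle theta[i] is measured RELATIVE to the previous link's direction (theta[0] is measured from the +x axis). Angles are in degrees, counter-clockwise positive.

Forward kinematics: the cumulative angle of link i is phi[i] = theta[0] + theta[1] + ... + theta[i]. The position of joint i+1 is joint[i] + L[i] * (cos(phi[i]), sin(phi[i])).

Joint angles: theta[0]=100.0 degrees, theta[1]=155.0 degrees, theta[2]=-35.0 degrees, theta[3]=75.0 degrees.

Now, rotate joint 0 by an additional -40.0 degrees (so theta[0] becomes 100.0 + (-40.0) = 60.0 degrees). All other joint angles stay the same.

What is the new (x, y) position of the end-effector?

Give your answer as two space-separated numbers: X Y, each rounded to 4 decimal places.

Answer: -3.6893 3.7298

Derivation:
joint[0] = (0.0000, 0.0000)  (base)
link 0: phi[0] = 60 = 60 deg
  cos(60 deg) = 0.5000, sin(60 deg) = 0.8660
  joint[1] = (0.0000, 0.0000) + 10.1 * (0.5000, 0.8660) = (0.0000 + 5.0500, 0.0000 + 8.7469) = (5.0500, 8.7469)
link 1: phi[1] = 60 + 155 = 215 deg
  cos(215 deg) = -0.8192, sin(215 deg) = -0.5736
  joint[2] = (5.0500, 8.7469) + 4.2 * (-0.8192, -0.5736) = (5.0500 + -3.4404, 8.7469 + -2.4090) = (1.6096, 6.3378)
link 2: phi[2] = 60 + 155 + -35 = 180 deg
  cos(180 deg) = -1.0000, sin(180 deg) = 0.0000
  joint[3] = (1.6096, 6.3378) + 4.6 * (-1.0000, 0.0000) = (1.6096 + -4.6000, 6.3378 + 0.0000) = (-2.9904, 6.3378)
link 3: phi[3] = 60 + 155 + -35 + 75 = 255 deg
  cos(255 deg) = -0.2588, sin(255 deg) = -0.9659
  joint[4] = (-2.9904, 6.3378) + 2.7 * (-0.2588, -0.9659) = (-2.9904 + -0.6988, 6.3378 + -2.6080) = (-3.6893, 3.7298)
End effector: (-3.6893, 3.7298)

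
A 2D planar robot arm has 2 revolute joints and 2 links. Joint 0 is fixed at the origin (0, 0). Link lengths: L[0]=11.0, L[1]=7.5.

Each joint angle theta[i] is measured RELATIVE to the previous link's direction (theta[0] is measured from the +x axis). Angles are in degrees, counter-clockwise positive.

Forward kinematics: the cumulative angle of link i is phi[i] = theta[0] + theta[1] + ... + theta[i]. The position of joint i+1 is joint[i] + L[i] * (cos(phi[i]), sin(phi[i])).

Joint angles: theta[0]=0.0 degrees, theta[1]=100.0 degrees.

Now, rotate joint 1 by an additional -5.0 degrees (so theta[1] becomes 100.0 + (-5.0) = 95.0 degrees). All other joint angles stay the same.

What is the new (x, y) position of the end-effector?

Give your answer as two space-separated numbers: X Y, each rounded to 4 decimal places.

Answer: 10.3463 7.4715

Derivation:
joint[0] = (0.0000, 0.0000)  (base)
link 0: phi[0] = 0 = 0 deg
  cos(0 deg) = 1.0000, sin(0 deg) = 0.0000
  joint[1] = (0.0000, 0.0000) + 11 * (1.0000, 0.0000) = (0.0000 + 11.0000, 0.0000 + 0.0000) = (11.0000, 0.0000)
link 1: phi[1] = 0 + 95 = 95 deg
  cos(95 deg) = -0.0872, sin(95 deg) = 0.9962
  joint[2] = (11.0000, 0.0000) + 7.5 * (-0.0872, 0.9962) = (11.0000 + -0.6537, 0.0000 + 7.4715) = (10.3463, 7.4715)
End effector: (10.3463, 7.4715)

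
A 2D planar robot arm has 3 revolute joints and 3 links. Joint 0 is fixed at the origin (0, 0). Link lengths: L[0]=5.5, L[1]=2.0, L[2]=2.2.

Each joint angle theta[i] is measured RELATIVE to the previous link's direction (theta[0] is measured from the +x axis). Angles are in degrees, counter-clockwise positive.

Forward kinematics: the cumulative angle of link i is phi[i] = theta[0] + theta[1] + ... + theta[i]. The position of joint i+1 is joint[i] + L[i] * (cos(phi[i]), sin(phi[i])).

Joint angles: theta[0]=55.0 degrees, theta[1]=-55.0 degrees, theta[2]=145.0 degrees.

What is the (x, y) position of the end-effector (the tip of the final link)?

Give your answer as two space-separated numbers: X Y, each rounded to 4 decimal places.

Answer: 3.3525 5.7672

Derivation:
joint[0] = (0.0000, 0.0000)  (base)
link 0: phi[0] = 55 = 55 deg
  cos(55 deg) = 0.5736, sin(55 deg) = 0.8192
  joint[1] = (0.0000, 0.0000) + 5.5 * (0.5736, 0.8192) = (0.0000 + 3.1547, 0.0000 + 4.5053) = (3.1547, 4.5053)
link 1: phi[1] = 55 + -55 = 0 deg
  cos(0 deg) = 1.0000, sin(0 deg) = 0.0000
  joint[2] = (3.1547, 4.5053) + 2 * (1.0000, 0.0000) = (3.1547 + 2.0000, 4.5053 + 0.0000) = (5.1547, 4.5053)
link 2: phi[2] = 55 + -55 + 145 = 145 deg
  cos(145 deg) = -0.8192, sin(145 deg) = 0.5736
  joint[3] = (5.1547, 4.5053) + 2.2 * (-0.8192, 0.5736) = (5.1547 + -1.8021, 4.5053 + 1.2619) = (3.3525, 5.7672)
End effector: (3.3525, 5.7672)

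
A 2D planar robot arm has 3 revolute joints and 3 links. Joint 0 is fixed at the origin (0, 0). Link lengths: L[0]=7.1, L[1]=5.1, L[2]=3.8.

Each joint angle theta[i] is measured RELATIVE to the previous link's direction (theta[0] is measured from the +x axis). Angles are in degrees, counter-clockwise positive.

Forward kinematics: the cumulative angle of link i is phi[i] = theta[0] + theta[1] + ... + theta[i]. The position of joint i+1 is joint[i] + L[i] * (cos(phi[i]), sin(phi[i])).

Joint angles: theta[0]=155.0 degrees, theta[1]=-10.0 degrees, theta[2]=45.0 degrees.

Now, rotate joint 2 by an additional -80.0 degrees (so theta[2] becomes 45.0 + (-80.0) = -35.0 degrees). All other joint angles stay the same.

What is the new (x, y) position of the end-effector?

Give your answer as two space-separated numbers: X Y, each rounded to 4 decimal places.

joint[0] = (0.0000, 0.0000)  (base)
link 0: phi[0] = 155 = 155 deg
  cos(155 deg) = -0.9063, sin(155 deg) = 0.4226
  joint[1] = (0.0000, 0.0000) + 7.1 * (-0.9063, 0.4226) = (0.0000 + -6.4348, 0.0000 + 3.0006) = (-6.4348, 3.0006)
link 1: phi[1] = 155 + -10 = 145 deg
  cos(145 deg) = -0.8192, sin(145 deg) = 0.5736
  joint[2] = (-6.4348, 3.0006) + 5.1 * (-0.8192, 0.5736) = (-6.4348 + -4.1777, 3.0006 + 2.9252) = (-10.6125, 5.9258)
link 2: phi[2] = 155 + -10 + -35 = 110 deg
  cos(110 deg) = -0.3420, sin(110 deg) = 0.9397
  joint[3] = (-10.6125, 5.9258) + 3.8 * (-0.3420, 0.9397) = (-10.6125 + -1.2997, 5.9258 + 3.5708) = (-11.9121, 9.4967)
End effector: (-11.9121, 9.4967)

Answer: -11.9121 9.4967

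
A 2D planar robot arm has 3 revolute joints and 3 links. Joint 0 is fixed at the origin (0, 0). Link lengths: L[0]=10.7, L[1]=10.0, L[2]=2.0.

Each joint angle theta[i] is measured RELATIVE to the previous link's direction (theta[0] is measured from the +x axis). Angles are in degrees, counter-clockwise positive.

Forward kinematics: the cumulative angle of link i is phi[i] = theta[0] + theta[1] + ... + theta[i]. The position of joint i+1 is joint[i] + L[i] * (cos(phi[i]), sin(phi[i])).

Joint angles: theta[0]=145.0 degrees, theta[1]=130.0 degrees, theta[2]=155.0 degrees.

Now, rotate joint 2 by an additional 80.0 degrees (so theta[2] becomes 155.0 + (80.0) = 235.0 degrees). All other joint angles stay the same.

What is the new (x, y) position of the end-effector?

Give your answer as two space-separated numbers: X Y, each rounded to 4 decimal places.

joint[0] = (0.0000, 0.0000)  (base)
link 0: phi[0] = 145 = 145 deg
  cos(145 deg) = -0.8192, sin(145 deg) = 0.5736
  joint[1] = (0.0000, 0.0000) + 10.7 * (-0.8192, 0.5736) = (0.0000 + -8.7649, 0.0000 + 6.1373) = (-8.7649, 6.1373)
link 1: phi[1] = 145 + 130 = 275 deg
  cos(275 deg) = 0.0872, sin(275 deg) = -0.9962
  joint[2] = (-8.7649, 6.1373) + 10 * (0.0872, -0.9962) = (-8.7649 + 0.8716, 6.1373 + -9.9619) = (-7.8934, -3.8247)
link 2: phi[2] = 145 + 130 + 235 = 510 deg
  cos(510 deg) = -0.8660, sin(510 deg) = 0.5000
  joint[3] = (-7.8934, -3.8247) + 2 * (-0.8660, 0.5000) = (-7.8934 + -1.7321, -3.8247 + 1.0000) = (-9.6254, -2.8247)
End effector: (-9.6254, -2.8247)

Answer: -9.6254 -2.8247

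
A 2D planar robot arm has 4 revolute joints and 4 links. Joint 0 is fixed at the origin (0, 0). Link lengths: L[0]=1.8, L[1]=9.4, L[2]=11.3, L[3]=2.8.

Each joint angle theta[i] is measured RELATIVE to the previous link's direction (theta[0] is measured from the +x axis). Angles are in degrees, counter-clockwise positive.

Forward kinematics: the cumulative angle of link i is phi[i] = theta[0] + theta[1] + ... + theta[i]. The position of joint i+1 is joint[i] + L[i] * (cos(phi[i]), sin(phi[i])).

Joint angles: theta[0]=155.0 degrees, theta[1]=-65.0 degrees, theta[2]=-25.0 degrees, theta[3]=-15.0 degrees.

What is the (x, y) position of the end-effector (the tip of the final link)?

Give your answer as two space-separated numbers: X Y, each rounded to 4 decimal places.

joint[0] = (0.0000, 0.0000)  (base)
link 0: phi[0] = 155 = 155 deg
  cos(155 deg) = -0.9063, sin(155 deg) = 0.4226
  joint[1] = (0.0000, 0.0000) + 1.8 * (-0.9063, 0.4226) = (0.0000 + -1.6314, 0.0000 + 0.7607) = (-1.6314, 0.7607)
link 1: phi[1] = 155 + -65 = 90 deg
  cos(90 deg) = 0.0000, sin(90 deg) = 1.0000
  joint[2] = (-1.6314, 0.7607) + 9.4 * (0.0000, 1.0000) = (-1.6314 + 0.0000, 0.7607 + 9.4000) = (-1.6314, 10.1607)
link 2: phi[2] = 155 + -65 + -25 = 65 deg
  cos(65 deg) = 0.4226, sin(65 deg) = 0.9063
  joint[3] = (-1.6314, 10.1607) + 11.3 * (0.4226, 0.9063) = (-1.6314 + 4.7756, 10.1607 + 10.2413) = (3.1442, 20.4020)
link 3: phi[3] = 155 + -65 + -25 + -15 = 50 deg
  cos(50 deg) = 0.6428, sin(50 deg) = 0.7660
  joint[4] = (3.1442, 20.4020) + 2.8 * (0.6428, 0.7660) = (3.1442 + 1.7998, 20.4020 + 2.1449) = (4.9440, 22.5469)
End effector: (4.9440, 22.5469)

Answer: 4.9440 22.5469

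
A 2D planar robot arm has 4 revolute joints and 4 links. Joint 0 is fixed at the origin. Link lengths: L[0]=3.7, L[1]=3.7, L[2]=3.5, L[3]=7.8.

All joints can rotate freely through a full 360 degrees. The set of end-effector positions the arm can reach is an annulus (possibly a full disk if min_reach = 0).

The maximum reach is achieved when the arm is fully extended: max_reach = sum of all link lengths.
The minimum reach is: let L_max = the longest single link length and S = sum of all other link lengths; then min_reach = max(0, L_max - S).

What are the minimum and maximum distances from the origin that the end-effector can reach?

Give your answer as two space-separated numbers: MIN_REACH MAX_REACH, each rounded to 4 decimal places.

Link lengths: [3.7, 3.7, 3.5, 7.8]
max_reach = 3.7 + 3.7 + 3.5 + 7.8 = 18.7
L_max = max([3.7, 3.7, 3.5, 7.8]) = 7.8
S (sum of others) = 18.7 - 7.8 = 10.9
min_reach = max(0, 7.8 - 10.9) = max(0, -3.1) = 0

Answer: 0.0000 18.7000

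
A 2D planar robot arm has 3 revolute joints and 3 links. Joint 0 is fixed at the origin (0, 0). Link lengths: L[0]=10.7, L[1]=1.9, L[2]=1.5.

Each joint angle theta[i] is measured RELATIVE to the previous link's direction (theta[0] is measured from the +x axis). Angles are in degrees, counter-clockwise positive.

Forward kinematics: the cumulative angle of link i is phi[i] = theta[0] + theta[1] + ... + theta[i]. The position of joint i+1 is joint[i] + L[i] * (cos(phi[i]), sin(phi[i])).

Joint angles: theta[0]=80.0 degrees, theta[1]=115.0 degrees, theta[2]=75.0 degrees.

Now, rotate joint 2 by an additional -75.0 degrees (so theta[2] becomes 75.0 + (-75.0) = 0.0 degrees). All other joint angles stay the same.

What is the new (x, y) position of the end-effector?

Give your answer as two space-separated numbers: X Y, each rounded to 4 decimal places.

joint[0] = (0.0000, 0.0000)  (base)
link 0: phi[0] = 80 = 80 deg
  cos(80 deg) = 0.1736, sin(80 deg) = 0.9848
  joint[1] = (0.0000, 0.0000) + 10.7 * (0.1736, 0.9848) = (0.0000 + 1.8580, 0.0000 + 10.5374) = (1.8580, 10.5374)
link 1: phi[1] = 80 + 115 = 195 deg
  cos(195 deg) = -0.9659, sin(195 deg) = -0.2588
  joint[2] = (1.8580, 10.5374) + 1.9 * (-0.9659, -0.2588) = (1.8580 + -1.8353, 10.5374 + -0.4918) = (0.0228, 10.0457)
link 2: phi[2] = 80 + 115 + 0 = 195 deg
  cos(195 deg) = -0.9659, sin(195 deg) = -0.2588
  joint[3] = (0.0228, 10.0457) + 1.5 * (-0.9659, -0.2588) = (0.0228 + -1.4489, 10.0457 + -0.3882) = (-1.4261, 9.6575)
End effector: (-1.4261, 9.6575)

Answer: -1.4261 9.6575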